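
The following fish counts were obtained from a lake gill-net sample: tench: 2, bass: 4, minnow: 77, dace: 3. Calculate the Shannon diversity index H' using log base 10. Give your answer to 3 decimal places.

Total N = 2+4+77+3 = 86, so the proportions are 0.02326, 0.04651, 0.89535, 0.03488 (working shown to 5 dp, full precision carried).
Each pᵢ log₁₀ pᵢ term: 0.02326×(-1.63347)=-0.03799, 0.04651×(-1.33244)=-0.06197, 0.89535×(-0.04801)=-0.04298, 0.03488×(-1.45738)=-0.05084.
Sum = -0.19378, so H' = 0.194.

0.194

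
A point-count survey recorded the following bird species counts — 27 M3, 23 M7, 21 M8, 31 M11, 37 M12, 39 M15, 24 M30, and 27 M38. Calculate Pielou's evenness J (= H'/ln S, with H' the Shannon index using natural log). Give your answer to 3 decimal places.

Total N = 27+23+21+31+37+39+24+27 = 229, so the proportions are 0.1179, 0.10044, 0.0917, 0.13537, 0.16157, 0.17031, 0.1048, 0.1179 (working shown to 5 dp, full precision carried).
H' = −Σ pᵢ ln pᵢ = −((-0.25207) + (-0.23083) + (-0.21910) + (-0.27071) + (-0.29451) + (-0.30147) + (-0.23640) + (-0.25207)) = 2.05714.
With S = 8 species, ln S = 2.07944, so J = 2.05714/2.07944 = 0.98928, i.e. 0.989 to 3 decimal places.

0.989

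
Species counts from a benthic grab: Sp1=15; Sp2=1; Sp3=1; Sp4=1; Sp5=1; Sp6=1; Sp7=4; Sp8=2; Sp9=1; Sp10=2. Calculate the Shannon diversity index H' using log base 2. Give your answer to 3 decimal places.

Total N = 15+1+1+1+1+1+4+2+1+2 = 29, so the proportions are 0.51724, 0.03448, 0.03448, 0.03448, 0.03448, 0.03448, 0.13793, 0.06897, 0.03448, 0.06897 (working shown to 5 dp, full precision carried).
Each pᵢ log₂ pᵢ term: 0.51724×(-0.95109)=-0.49194, 0.03448×(-4.85798)=-0.16752, 0.03448×(-4.85798)=-0.16752, 0.03448×(-4.85798)=-0.16752, 0.03448×(-4.85798)=-0.16752, 0.03448×(-4.85798)=-0.16752, 0.13793×(-2.85798)=-0.39420, 0.06897×(-3.85798)=-0.26607, 0.03448×(-4.85798)=-0.16752, 0.06897×(-3.85798)=-0.26607.
Sum = -2.42338, so H' = 2.423.

2.423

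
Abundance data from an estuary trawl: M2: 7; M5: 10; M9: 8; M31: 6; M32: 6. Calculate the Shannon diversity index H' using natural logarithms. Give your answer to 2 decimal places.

Total N = 7+10+8+6+6 = 37, so the proportions are 0.1892, 0.2703, 0.2162, 0.1622, 0.1622 (working shown to 4 dp, full precision carried).
Each pᵢ ln pᵢ term: 0.1892×(-1.6650)=-0.3150, 0.2703×(-1.3083)=-0.3536, 0.2162×(-1.5315)=-0.3311, 0.1622×(-1.8192)=-0.2950, 0.1622×(-1.8192)=-0.2950.
Sum = -1.5897, so H' = 1.59.

1.59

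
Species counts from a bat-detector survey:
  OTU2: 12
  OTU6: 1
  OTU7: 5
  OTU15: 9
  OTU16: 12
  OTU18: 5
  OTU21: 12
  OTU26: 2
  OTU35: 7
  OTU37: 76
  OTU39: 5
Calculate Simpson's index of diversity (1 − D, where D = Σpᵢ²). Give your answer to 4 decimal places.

Total N = 12+1+5+9+12+5+12+2+7+76+5 = 146, so the proportions are 0.082192, 0.006849, 0.034247, 0.061644, 0.082192, 0.034247, 0.082192, 0.013699, 0.047945, 0.520548, 0.034247 (working shown to 6 dp, full precision carried).
D = 0.082192² + 0.006849² + 0.034247² + 0.061644² + 0.082192² + 0.034247² + 0.082192² + 0.013699² + 0.047945² + 0.520548² + 0.034247² = 0.006755 + 0.000047 + 0.001173 + 0.003800 + 0.006755 + 0.001173 + 0.006755 + 0.000188 + 0.002299 + 0.270970 + 0.001173 = 0.301088.
So 1 − D = 0.698912, i.e. 0.6989 to 4 decimal places.

0.6989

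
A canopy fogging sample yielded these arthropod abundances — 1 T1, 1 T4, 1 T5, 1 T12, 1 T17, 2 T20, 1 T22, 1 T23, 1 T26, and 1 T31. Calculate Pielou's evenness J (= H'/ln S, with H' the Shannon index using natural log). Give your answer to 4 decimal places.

0.9867

Total N = 1+1+1+1+1+2+1+1+1+1 = 11, so the proportions are 0.090909, 0.090909, 0.090909, 0.090909, 0.090909, 0.181818, 0.090909, 0.090909, 0.090909, 0.090909 (working shown to 6 dp, full precision carried).
H' = −Σ pᵢ ln pᵢ = −((-0.217990) + (-0.217990) + (-0.217990) + (-0.217990) + (-0.217990) + (-0.309954) + (-0.217990) + (-0.217990) + (-0.217990) + (-0.217990)) = 2.271869.
With S = 10 species, ln S = 2.302585, so J = 2.271869/2.302585 = 0.986660, i.e. 0.9867 to 4 decimal places.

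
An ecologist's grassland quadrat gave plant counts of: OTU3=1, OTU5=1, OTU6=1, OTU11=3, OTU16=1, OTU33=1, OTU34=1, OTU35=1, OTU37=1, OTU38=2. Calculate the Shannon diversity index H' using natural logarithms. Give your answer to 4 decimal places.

Total N = 1+1+1+3+1+1+1+1+1+2 = 13, so the proportions are 0.076923, 0.076923, 0.076923, 0.230769, 0.076923, 0.076923, 0.076923, 0.076923, 0.076923, 0.153846 (working shown to 6 dp, full precision carried).
Each pᵢ ln pᵢ term: 0.076923×(-2.564949)=-0.197304, 0.076923×(-2.564949)=-0.197304, 0.076923×(-2.564949)=-0.197304, 0.230769×(-1.466337)=-0.338385, 0.076923×(-2.564949)=-0.197304, 0.076923×(-2.564949)=-0.197304, 0.076923×(-2.564949)=-0.197304, 0.076923×(-2.564949)=-0.197304, 0.076923×(-2.564949)=-0.197304, 0.153846×(-1.871802)=-0.287970.
Sum = -2.204785, so H' = 2.2048.

2.2048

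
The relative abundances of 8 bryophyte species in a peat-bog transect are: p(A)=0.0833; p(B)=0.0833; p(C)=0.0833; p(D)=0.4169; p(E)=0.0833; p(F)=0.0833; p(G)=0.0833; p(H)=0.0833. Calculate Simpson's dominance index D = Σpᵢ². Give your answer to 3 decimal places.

0.222

D = 0.0833² + 0.0833² + 0.0833² + 0.4169² + 0.0833² + 0.0833² + 0.0833² + 0.0833² = 0.00694 + 0.00694 + 0.00694 + 0.17381 + 0.00694 + 0.00694 + 0.00694 + 0.00694 = 0.22238 (working shown to 5 dp, full precision carried).
To 3 decimal places, D = 0.222.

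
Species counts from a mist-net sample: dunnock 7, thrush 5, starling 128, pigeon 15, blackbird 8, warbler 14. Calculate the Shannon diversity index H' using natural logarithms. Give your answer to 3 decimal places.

Total N = 7+5+128+15+8+14 = 177, so the proportions are 0.03955, 0.02825, 0.72316, 0.08475, 0.0452, 0.0791 (working shown to 5 dp, full precision carried).
Each pᵢ ln pᵢ term: 0.03955×(-3.23024)=-0.12775, 0.02825×(-3.56671)=-0.10075, 0.72316×(-0.32412)=-0.23439, 0.08475×(-2.46810)=-0.20916, 0.0452×(-3.09671)=-0.13996, 0.0791×(-2.53709)=-0.20067.
Sum = -1.01269, so H' = 1.013.

1.013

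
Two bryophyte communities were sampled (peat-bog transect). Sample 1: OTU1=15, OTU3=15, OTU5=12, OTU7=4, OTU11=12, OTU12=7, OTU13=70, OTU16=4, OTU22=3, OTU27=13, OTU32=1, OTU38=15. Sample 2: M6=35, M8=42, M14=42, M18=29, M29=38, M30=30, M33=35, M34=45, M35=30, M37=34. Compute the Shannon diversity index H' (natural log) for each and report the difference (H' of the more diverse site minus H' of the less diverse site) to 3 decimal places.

Sample 1: N=171, proportions 0.08772, 0.08772, 0.07018, 0.02339, 0.07018, 0.04094, 0.40936, 0.02339, 0.01754, 0.07602, 0.00585, 0.08772, giving H' = 1.98233 (working shown to 5 dp, full precision carried).
Sample 2: N=360, proportions 0.09722, 0.11667, 0.11667, 0.08056, 0.10556, 0.08333, 0.09722, 0.125, 0.08333, 0.09444, giving H' = 2.29170.
Difference = |1.98233 − 2.29170| = 0.30937, i.e. 0.309 to 3 decimal places.

0.309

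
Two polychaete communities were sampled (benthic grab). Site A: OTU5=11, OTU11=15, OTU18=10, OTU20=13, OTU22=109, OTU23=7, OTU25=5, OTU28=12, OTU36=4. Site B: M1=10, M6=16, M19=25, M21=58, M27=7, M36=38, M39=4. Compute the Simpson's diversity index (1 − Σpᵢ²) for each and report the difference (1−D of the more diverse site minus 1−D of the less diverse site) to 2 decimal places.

0.13

Site A: N=186, proportions 0.0591, 0.0806, 0.0538, 0.0699, 0.586, 0.0376, 0.0269, 0.0645, 0.0215, giving 1−D = 0.6320 (working shown to 4 dp, full precision carried).
Site B: N=158, proportions 0.0633, 0.1013, 0.1582, 0.3671, 0.0443, 0.2405, 0.0253, giving 1−D = 0.7655.
Difference = |0.6320 − 0.7655| = 0.1335, i.e. 0.13 to 2 decimal places.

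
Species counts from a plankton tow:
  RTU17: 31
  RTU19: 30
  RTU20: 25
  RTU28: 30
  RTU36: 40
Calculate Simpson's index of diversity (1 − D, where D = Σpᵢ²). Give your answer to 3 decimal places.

0.795

Total N = 31+30+25+30+40 = 156, so the proportions are 0.19872, 0.19231, 0.16026, 0.19231, 0.25641 (working shown to 5 dp, full precision carried).
D = 0.19872² + 0.19231² + 0.16026² + 0.19231² + 0.25641² = 0.03949 + 0.03698 + 0.02568 + 0.03698 + 0.06575 = 0.20488.
So 1 − D = 0.79512, i.e. 0.795 to 3 decimal places.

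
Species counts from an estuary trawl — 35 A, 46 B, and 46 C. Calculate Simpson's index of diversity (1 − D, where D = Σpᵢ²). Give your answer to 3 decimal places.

0.662

Total N = 35+46+46 = 127, so the proportions are 0.27559, 0.3622, 0.3622 (working shown to 5 dp, full precision carried).
D = 0.27559² + 0.3622² + 0.3622² = 0.07595 + 0.13119 + 0.13119 = 0.33833.
So 1 − D = 0.66167, i.e. 0.662 to 3 decimal places.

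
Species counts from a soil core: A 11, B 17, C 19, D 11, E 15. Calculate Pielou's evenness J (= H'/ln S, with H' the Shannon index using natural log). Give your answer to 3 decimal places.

Total N = 11+17+19+11+15 = 73, so the proportions are 0.15068, 0.23288, 0.26027, 0.15068, 0.20548 (working shown to 5 dp, full precision carried).
H' = −Σ pᵢ ln pᵢ = −((-0.28518) + (-0.33936) + (-0.35033) + (-0.28518) + (-0.32515)) = 1.58521.
With S = 5 species, ln S = 1.60944, so J = 1.58521/1.60944 = 0.98494, i.e. 0.985 to 3 decimal places.

0.985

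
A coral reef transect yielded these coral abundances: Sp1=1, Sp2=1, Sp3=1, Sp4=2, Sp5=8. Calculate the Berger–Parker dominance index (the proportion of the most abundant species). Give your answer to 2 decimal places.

0.62

Total N = 1+1+1+2+8 = 13, so the proportions are 0.0769, 0.0769, 0.0769, 0.1538, 0.6154 (working shown to 4 dp, full precision carried).
The largest proportion is 0.6154, i.e. d = 0.62 to 2 decimal places.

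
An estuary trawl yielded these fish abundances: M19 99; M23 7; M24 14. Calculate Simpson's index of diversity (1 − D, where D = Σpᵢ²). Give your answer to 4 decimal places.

Total N = 99+7+14 = 120, so the proportions are 0.825, 0.058333, 0.116667 (working shown to 6 dp, full precision carried).
D = 0.825² + 0.058333² + 0.116667² = 0.680625 + 0.003403 + 0.013611 = 0.697639.
So 1 − D = 0.302361, i.e. 0.3024 to 4 decimal places.

0.3024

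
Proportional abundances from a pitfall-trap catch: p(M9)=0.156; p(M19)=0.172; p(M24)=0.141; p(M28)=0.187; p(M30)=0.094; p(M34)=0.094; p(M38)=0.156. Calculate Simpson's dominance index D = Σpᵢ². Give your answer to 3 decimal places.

D = 0.156² + 0.172² + 0.141² + 0.187² + 0.094² + 0.094² + 0.156² = 0.02434 + 0.02958 + 0.01988 + 0.03497 + 0.00884 + 0.00884 + 0.02434 = 0.15078 (working shown to 5 dp, full precision carried).
To 3 decimal places, D = 0.151.

0.151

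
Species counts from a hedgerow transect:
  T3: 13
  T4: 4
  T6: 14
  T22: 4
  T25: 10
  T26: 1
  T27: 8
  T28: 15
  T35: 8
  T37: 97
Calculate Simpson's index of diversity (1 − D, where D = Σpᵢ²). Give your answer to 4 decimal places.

0.6611

Total N = 13+4+14+4+10+1+8+15+8+97 = 174, so the proportions are 0.074713, 0.022989, 0.08046, 0.022989, 0.057471, 0.005747, 0.045977, 0.086207, 0.045977, 0.557471 (working shown to 6 dp, full precision carried).
D = 0.074713² + 0.022989² + 0.08046² + 0.022989² + 0.057471² + 0.005747² + 0.045977² + 0.086207² + 0.045977² + 0.557471² = 0.005582 + 0.000528 + 0.006474 + 0.000528 + 0.003303 + 0.000033 + 0.002114 + 0.007432 + 0.002114 + 0.310774 = 0.338882.
So 1 − D = 0.661118, i.e. 0.6611 to 4 decimal places.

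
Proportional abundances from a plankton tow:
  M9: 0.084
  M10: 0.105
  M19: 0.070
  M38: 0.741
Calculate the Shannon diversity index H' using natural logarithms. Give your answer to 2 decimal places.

0.85

Each pᵢ ln pᵢ term (working shown to 4 dp, full precision carried): 0.084×(-2.4769)=-0.2081, 0.105×(-2.2538)=-0.2366, 0.07×(-2.6593)=-0.1861, 0.741×(-0.2998)=-0.2221.
Sum = -0.8530, so H' = 0.85.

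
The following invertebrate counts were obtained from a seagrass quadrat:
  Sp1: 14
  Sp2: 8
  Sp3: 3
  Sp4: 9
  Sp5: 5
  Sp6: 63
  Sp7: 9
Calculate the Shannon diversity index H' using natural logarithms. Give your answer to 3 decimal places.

Total N = 14+8+3+9+5+63+9 = 111, so the proportions are 0.12613, 0.07207, 0.02703, 0.08108, 0.04505, 0.56757, 0.08108 (working shown to 5 dp, full precision carried).
Each pᵢ ln pᵢ term: 0.12613×(-2.07047)=-0.26114, 0.07207×(-2.63009)=-0.18956, 0.02703×(-3.61092)=-0.09759, 0.08108×(-2.51231)=-0.20370, 0.04505×(-3.10009)=-0.13964, 0.56757×(-0.56640)=-0.32147, 0.08108×(-2.51231)=-0.20370.
Sum = -1.41680, so H' = 1.417.

1.417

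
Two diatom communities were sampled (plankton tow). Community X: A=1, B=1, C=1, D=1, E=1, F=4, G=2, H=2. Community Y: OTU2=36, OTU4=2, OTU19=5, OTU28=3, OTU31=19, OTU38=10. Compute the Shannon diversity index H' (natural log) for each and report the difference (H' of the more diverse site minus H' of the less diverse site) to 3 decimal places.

0.550

Community X: N=13, proportions 0.07692, 0.07692, 0.07692, 0.07692, 0.07692, 0.30769, 0.15385, 0.15385, giving H' = 1.92512 (working shown to 5 dp, full precision carried).
Community Y: N=75, proportions 0.48, 0.02667, 0.06667, 0.04, 0.25333, 0.13333, giving H' = 1.37474.
Difference = |1.92512 − 1.37474| = 0.55038, i.e. 0.550 to 3 decimal places.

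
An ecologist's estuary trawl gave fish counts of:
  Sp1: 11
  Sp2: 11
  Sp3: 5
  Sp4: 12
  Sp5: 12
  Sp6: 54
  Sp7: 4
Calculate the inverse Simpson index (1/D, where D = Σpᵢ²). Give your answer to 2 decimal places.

Total N = 11+11+5+12+12+54+4 = 109, so the proportions are 0.100917, 0.100917, 0.045872, 0.110092, 0.110092, 0.495413, 0.036697 (working shown to 6 dp, full precision carried).
D = 0.100917² + 0.100917² + 0.045872² + 0.110092² + 0.110092² + 0.495413² + 0.036697² = 0.010184 + 0.010184 + 0.002104 + 0.012120 + 0.012120 + 0.245434 + 0.001347 = 0.293494.
So 1/D = 3.4072, i.e. 3.41 to 2 decimal places.

3.41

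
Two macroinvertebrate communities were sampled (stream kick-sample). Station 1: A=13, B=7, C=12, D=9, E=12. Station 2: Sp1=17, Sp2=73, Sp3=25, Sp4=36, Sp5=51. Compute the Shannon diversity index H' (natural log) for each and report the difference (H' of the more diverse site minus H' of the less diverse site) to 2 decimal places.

Station 1: N=53, proportions 0.2453, 0.1321, 0.2264, 0.1698, 0.2264, giving H' = 1.5858 (working shown to 4 dp, full precision carried).
Station 2: N=202, proportions 0.0842, 0.3614, 0.1238, 0.1782, 0.2525, giving H' = 1.4896.
Difference = |1.5858 − 1.4896| = 0.0962, i.e. 0.10 to 2 decimal places.

0.10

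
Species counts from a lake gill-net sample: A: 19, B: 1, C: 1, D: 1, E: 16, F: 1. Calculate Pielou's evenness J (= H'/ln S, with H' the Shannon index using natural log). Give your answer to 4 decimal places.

0.6092

Total N = 19+1+1+1+16+1 = 39, so the proportions are 0.487179, 0.025641, 0.025641, 0.025641, 0.410256, 0.025641 (working shown to 6 dp, full precision carried).
H' = −Σ pᵢ ln pᵢ = −((-0.350342) + (-0.093937) + (-0.093937) + (-0.093937) + (-0.365527) + (-0.093937)) = 1.091619.
With S = 6 species, ln S = 1.791759, so J = 1.091619/1.791759 = 0.609244, i.e. 0.6092 to 4 decimal places.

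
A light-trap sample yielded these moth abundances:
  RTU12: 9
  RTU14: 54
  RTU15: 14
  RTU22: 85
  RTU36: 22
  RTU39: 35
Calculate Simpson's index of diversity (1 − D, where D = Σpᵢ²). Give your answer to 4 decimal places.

Total N = 9+54+14+85+22+35 = 219, so the proportions are 0.041096, 0.246575, 0.063927, 0.388128, 0.100457, 0.159817 (working shown to 6 dp, full precision carried).
D = 0.041096² + 0.246575² + 0.063927² + 0.388128² + 0.100457² + 0.159817² = 0.001689 + 0.060799 + 0.004087 + 0.150643 + 0.010092 + 0.025542 = 0.252851.
So 1 − D = 0.747149, i.e. 0.7471 to 4 decimal places.

0.7471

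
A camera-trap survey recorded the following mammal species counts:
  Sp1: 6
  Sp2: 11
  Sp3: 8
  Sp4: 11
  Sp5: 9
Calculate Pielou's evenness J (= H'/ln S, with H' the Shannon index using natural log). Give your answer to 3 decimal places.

0.986

Total N = 6+11+8+11+9 = 45, so the proportions are 0.13333, 0.24444, 0.17778, 0.24444, 0.2 (working shown to 5 dp, full precision carried).
H' = −Σ pᵢ ln pᵢ = −((-0.26865) + (-0.34437) + (-0.30706) + (-0.34437) + (-0.32189)) = 1.58633.
With S = 5 species, ln S = 1.60944, so J = 1.58633/1.60944 = 0.98564, i.e. 0.986 to 3 decimal places.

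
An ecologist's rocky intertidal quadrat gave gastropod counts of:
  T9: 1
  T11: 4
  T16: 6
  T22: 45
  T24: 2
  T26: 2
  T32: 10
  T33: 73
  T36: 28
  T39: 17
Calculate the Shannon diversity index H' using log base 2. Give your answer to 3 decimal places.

2.428

Total N = 1+4+6+45+2+2+10+73+28+17 = 188, so the proportions are 0.00532, 0.02128, 0.03191, 0.23936, 0.01064, 0.01064, 0.05319, 0.3883, 0.14894, 0.09043 (working shown to 5 dp, full precision carried).
Each pᵢ log₂ pᵢ term: 0.00532×(-7.55459)=-0.04018, 0.02128×(-5.55459)=-0.11818, 0.03191×(-4.96963)=-0.15861, 0.23936×(-2.06274)=-0.49374, 0.01064×(-6.55459)=-0.06973, 0.01064×(-6.55459)=-0.06973, 0.05319×(-4.23266)=-0.22514, 0.3883×(-1.36476)=-0.52994, 0.14894×(-2.74723)=-0.40916, 0.09043×(-3.46713)=-0.31352.
Sum = -2.42793, so H' = 2.428.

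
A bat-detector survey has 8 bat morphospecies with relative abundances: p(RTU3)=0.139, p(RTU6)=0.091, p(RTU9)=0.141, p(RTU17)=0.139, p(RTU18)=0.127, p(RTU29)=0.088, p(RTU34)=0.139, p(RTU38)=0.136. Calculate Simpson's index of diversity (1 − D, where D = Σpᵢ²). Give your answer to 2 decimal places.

0.87

D = 0.139² + 0.091² + 0.141² + 0.139² + 0.127² + 0.088² + 0.139² + 0.136² = 0.0193 + 0.0083 + 0.0199 + 0.0193 + 0.0161 + 0.0077 + 0.0193 + 0.0185 = 0.1285 (working shown to 4 dp, full precision carried).
So 1 − D = 0.8715, i.e. 0.87 to 2 decimal places.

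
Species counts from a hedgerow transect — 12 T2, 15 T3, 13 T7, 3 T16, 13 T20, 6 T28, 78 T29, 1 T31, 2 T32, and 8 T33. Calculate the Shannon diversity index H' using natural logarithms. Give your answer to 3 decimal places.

Total N = 12+15+13+3+13+6+78+1+2+8 = 151, so the proportions are 0.07947, 0.09934, 0.08609, 0.01987, 0.08609, 0.03974, 0.51656, 0.00662, 0.01325, 0.05298 (working shown to 5 dp, full precision carried).
Each pᵢ ln pᵢ term: 0.07947×(-2.53237)=-0.20125, 0.09934×(-2.30923)=-0.22939, 0.08609×(-2.45233)=-0.21113, 0.01987×(-3.91867)=-0.07785, 0.08609×(-2.45233)=-0.21113, 0.03974×(-3.22552)=-0.12817, 0.51656×(-0.66057)=-0.34122, 0.00662×(-5.01728)=-0.03323, 0.01325×(-4.32413)=-0.05727, 0.05298×(-2.93784)=-0.15565.
Sum = -1.64629, so H' = 1.646.

1.646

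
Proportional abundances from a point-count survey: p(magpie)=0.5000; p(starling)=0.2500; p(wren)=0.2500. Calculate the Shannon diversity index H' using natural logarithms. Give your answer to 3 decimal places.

1.040

Each pᵢ ln pᵢ term (working shown to 5 dp, full precision carried): 0.5×(-0.69315)=-0.34657, 0.25×(-1.38629)=-0.34657, 0.25×(-1.38629)=-0.34657.
Sum = -1.03972, so H' = 1.040.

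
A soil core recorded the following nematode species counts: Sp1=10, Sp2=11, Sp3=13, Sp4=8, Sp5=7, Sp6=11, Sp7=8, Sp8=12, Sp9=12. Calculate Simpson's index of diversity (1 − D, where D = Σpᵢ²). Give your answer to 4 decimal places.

0.8847

Total N = 10+11+13+8+7+11+8+12+12 = 92, so the proportions are 0.108696, 0.119565, 0.141304, 0.086957, 0.076087, 0.119565, 0.086957, 0.130435, 0.130435 (working shown to 6 dp, full precision carried).
D = 0.108696² + 0.119565² + 0.141304² + 0.086957² + 0.076087² + 0.119565² + 0.086957² + 0.130435² + 0.130435² = 0.011815 + 0.014296 + 0.019967 + 0.007561 + 0.005789 + 0.014296 + 0.007561 + 0.017013 + 0.017013 = 0.115312.
So 1 − D = 0.884688, i.e. 0.8847 to 4 decimal places.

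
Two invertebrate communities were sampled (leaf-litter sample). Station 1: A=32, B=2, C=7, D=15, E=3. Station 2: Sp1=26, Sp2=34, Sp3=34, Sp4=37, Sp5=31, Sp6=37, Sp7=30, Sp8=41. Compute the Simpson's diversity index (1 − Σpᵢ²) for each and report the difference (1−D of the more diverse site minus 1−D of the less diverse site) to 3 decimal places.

Station 1: N=59, proportions 0.542373, 0.033898, 0.118644, 0.254237, 0.050847, giving 1−D = 0.623384 (working shown to 6 dp, full precision carried).
Station 2: N=270, proportions 0.096296, 0.125926, 0.125926, 0.137037, 0.114815, 0.137037, 0.111111, 0.151852, giving 1−D = 0.872867.
Difference = |0.623384 − 0.872867| = 0.249483, i.e. 0.249 to 3 decimal places.

0.249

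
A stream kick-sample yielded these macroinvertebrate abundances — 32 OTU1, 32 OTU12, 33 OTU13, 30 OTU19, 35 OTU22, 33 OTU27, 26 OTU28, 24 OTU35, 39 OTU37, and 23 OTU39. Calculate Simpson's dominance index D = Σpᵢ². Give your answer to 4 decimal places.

Total N = 32+32+33+30+35+33+26+24+39+23 = 307, so the proportions are 0.104235, 0.104235, 0.107492, 0.09772, 0.114007, 0.107492, 0.084691, 0.078176, 0.127036, 0.074919 (working shown to 6 dp, full precision carried).
D = 0.104235² + 0.104235² + 0.107492² + 0.09772² + 0.114007² + 0.107492² + 0.084691² + 0.078176² + 0.127036² + 0.074919² = 0.010865 + 0.010865 + 0.011554 + 0.009549 + 0.012997 + 0.011554 + 0.007172 + 0.006111 + 0.016138 + 0.005613 = 0.102420.
To 4 decimal places, D = 0.1024.

0.1024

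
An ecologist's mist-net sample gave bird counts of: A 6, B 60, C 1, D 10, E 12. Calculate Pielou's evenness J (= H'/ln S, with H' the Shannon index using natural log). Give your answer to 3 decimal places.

0.630

Total N = 6+60+1+10+12 = 89, so the proportions are 0.06742, 0.67416, 0.01124, 0.11236, 0.13483 (working shown to 5 dp, full precision carried).
H' = −Σ pᵢ ln pᵢ = −((-0.18181) + (-0.26581) + (-0.05043) + (-0.24562) + (-0.27017)) = 1.01385.
With S = 5 species, ln S = 1.60944, so J = 1.01385/1.60944 = 0.62994, i.e. 0.630 to 3 decimal places.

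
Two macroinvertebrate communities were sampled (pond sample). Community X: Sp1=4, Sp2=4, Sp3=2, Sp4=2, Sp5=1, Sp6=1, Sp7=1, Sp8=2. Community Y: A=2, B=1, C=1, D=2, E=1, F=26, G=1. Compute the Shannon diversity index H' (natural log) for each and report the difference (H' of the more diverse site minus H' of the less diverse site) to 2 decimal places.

0.98

Community X: N=17, proportions 0.2353, 0.2353, 0.1176, 0.1176, 0.0588, 0.0588, 0.0588, 0.1176, giving H' = 1.9362 (working shown to 4 dp, full precision carried).
Community Y: N=34, proportions 0.0588, 0.0294, 0.0294, 0.0588, 0.0294, 0.7647, 0.0294, giving H' = 0.9533.
Difference = |1.9362 − 0.9533| = 0.9829, i.e. 0.98 to 2 decimal places.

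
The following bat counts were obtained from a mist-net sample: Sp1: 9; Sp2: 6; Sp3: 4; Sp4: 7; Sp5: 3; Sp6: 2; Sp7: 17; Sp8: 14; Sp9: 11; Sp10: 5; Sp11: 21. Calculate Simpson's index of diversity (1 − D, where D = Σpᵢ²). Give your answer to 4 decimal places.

0.8707

Total N = 9+6+4+7+3+2+17+14+11+5+21 = 99, so the proportions are 0.090909, 0.060606, 0.040404, 0.070707, 0.030303, 0.020202, 0.171717, 0.141414, 0.111111, 0.050505, 0.212121 (working shown to 6 dp, full precision carried).
D = 0.090909² + 0.060606² + 0.040404² + 0.070707² + 0.030303² + 0.020202² + 0.171717² + 0.141414² + 0.111111² + 0.050505² + 0.212121² = 0.008264 + 0.003673 + 0.001632 + 0.004999 + 0.000918 + 0.000408 + 0.029487 + 0.019998 + 0.012346 + 0.002551 + 0.044995 = 0.129273.
So 1 − D = 0.870727, i.e. 0.8707 to 4 decimal places.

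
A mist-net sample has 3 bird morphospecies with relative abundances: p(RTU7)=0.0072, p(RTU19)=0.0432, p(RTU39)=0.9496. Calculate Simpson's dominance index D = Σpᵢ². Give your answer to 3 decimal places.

D = 0.0072² + 0.0432² + 0.9496² = 0.00005 + 0.00187 + 0.90174 = 0.90366 (working shown to 5 dp, full precision carried).
To 3 decimal places, D = 0.904.

0.904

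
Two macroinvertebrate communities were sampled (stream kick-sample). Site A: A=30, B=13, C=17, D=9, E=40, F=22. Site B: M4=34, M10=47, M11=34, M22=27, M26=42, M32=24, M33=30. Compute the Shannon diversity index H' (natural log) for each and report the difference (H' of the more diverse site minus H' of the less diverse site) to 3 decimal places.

Site A: N=131, proportions 0.229008, 0.099237, 0.129771, 0.068702, 0.305344, 0.167939, giving H' = 1.677655 (working shown to 6 dp, full precision carried).
Site B: N=238, proportions 0.142857, 0.197479, 0.142857, 0.113445, 0.176471, 0.10084, 0.12605, giving H' = 1.921731.
Difference = |1.677655 − 1.921731| = 0.244076, i.e. 0.244 to 3 decimal places.

0.244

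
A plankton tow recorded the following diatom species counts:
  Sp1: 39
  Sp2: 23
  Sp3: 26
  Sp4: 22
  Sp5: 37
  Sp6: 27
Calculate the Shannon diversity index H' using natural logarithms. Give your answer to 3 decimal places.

1.767

Total N = 39+23+26+22+37+27 = 174, so the proportions are 0.22414, 0.13218, 0.14943, 0.12644, 0.21264, 0.15517 (working shown to 5 dp, full precision carried).
Each pᵢ ln pᵢ term: 0.22414×(-1.49549)=-0.33520, 0.13218×(-2.02356)=-0.26748, 0.14943×(-1.90096)=-0.28405, 0.12644×(-2.06801)=-0.26147, 0.21264×(-1.54814)=-0.32920, 0.15517×(-1.86322)=-0.28912.
Sum = -1.76652, so H' = 1.767.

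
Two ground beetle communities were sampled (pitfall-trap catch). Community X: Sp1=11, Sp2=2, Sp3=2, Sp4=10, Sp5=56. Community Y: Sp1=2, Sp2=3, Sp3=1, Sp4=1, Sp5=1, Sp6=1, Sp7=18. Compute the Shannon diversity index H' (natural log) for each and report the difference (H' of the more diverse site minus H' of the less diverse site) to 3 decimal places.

Community X: N=81, proportions 0.1358, 0.02469, 0.02469, 0.12346, 0.69136, giving H' = 0.96735 (working shown to 5 dp, full precision carried).
Community Y: N=27, proportions 0.07407, 0.11111, 0.03704, 0.03704, 0.03704, 0.03704, 0.66667, giving H' = 1.19551.
Difference = |0.96735 − 1.19551| = 0.22816, i.e. 0.228 to 3 decimal places.

0.228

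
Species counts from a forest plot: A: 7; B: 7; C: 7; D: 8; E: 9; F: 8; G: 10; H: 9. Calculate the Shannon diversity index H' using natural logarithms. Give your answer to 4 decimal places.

Total N = 7+7+7+8+9+8+10+9 = 65, so the proportions are 0.107692, 0.107692, 0.107692, 0.123077, 0.138462, 0.123077, 0.153846, 0.138462 (working shown to 6 dp, full precision carried).
Each pᵢ ln pᵢ term: 0.107692×(-2.228477)=-0.239990, 0.107692×(-2.228477)=-0.239990, 0.107692×(-2.228477)=-0.239990, 0.123077×(-2.094946)=-0.257839, 0.138462×(-1.977163)=-0.273761, 0.123077×(-2.094946)=-0.257839, 0.153846×(-1.871802)=-0.287970, 0.138462×(-1.977163)=-0.273761.
Sum = -2.071140, so H' = 2.0711.

2.0711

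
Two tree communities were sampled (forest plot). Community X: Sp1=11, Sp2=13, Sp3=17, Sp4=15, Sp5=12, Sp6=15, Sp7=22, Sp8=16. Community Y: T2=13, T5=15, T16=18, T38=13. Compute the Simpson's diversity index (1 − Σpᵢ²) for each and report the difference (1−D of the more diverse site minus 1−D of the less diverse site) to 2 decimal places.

Community X: N=121, proportions 0.09091, 0.10744, 0.1405, 0.12397, 0.09917, 0.12397, 0.18182, 0.13223, giving 1−D = 0.86934 (working shown to 5 dp, full precision carried).
Community Y: N=59, proportions 0.22034, 0.25424, 0.30508, 0.22034, giving 1−D = 0.74519.
Difference = |0.86934 − 0.74519| = 0.12415, i.e. 0.12 to 2 decimal places.

0.12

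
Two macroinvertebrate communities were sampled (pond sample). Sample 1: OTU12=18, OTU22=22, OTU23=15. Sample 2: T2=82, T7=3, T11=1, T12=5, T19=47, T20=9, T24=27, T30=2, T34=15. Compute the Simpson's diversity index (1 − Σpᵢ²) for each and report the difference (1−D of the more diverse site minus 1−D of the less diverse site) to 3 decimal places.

Sample 1: N=55, proportions 0.32727, 0.4, 0.27273, giving 1−D = 0.65851 (working shown to 5 dp, full precision carried).
Sample 2: N=191, proportions 0.42932, 0.01571, 0.00524, 0.02618, 0.24607, 0.04712, 0.14136, 0.01047, 0.07853, giving 1−D = 0.72569.
Difference = |0.65851 − 0.72569| = 0.06718, i.e. 0.067 to 3 decimal places.

0.067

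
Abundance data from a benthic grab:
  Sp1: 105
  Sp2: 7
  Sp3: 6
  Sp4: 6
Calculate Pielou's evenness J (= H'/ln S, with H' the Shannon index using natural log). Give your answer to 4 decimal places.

0.4301

Total N = 105+7+6+6 = 124, so the proportions are 0.846774, 0.056452, 0.048387, 0.048387 (working shown to 6 dp, full precision carried).
H' = −Σ pᵢ ln pᵢ = −((-0.140837) + (-0.162263) + (-0.146541) + (-0.146541)) = 0.596182.
With S = 4 species, ln S = 1.386294, so J = 0.596182/1.386294 = 0.430055, i.e. 0.4301 to 4 decimal places.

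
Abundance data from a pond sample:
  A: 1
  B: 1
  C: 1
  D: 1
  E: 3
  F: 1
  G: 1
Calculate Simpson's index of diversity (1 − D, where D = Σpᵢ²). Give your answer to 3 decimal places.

0.815

Total N = 1+1+1+1+3+1+1 = 9, so the proportions are 0.11111, 0.11111, 0.11111, 0.11111, 0.33333, 0.11111, 0.11111 (working shown to 5 dp, full precision carried).
D = 0.11111² + 0.11111² + 0.11111² + 0.11111² + 0.33333² + 0.11111² + 0.11111² = 0.01235 + 0.01235 + 0.01235 + 0.01235 + 0.11111 + 0.01235 + 0.01235 = 0.18519.
So 1 − D = 0.81481, i.e. 0.815 to 3 decimal places.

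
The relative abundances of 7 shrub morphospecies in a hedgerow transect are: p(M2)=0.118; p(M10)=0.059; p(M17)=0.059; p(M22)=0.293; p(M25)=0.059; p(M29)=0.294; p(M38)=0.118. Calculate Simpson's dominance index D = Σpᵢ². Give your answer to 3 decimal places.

D = 0.118² + 0.059² + 0.059² + 0.293² + 0.059² + 0.294² + 0.118² = 0.01392 + 0.00348 + 0.00348 + 0.08585 + 0.00348 + 0.08644 + 0.01392 = 0.21058 (working shown to 5 dp, full precision carried).
To 3 decimal places, D = 0.211.

0.211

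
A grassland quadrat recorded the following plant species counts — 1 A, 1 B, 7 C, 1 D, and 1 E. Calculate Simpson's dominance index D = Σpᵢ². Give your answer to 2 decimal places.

0.44

Total N = 1+1+7+1+1 = 11, so the proportions are 0.0909, 0.0909, 0.6364, 0.0909, 0.0909 (working shown to 4 dp, full precision carried).
D = 0.0909² + 0.0909² + 0.6364² + 0.0909² + 0.0909² = 0.0083 + 0.0083 + 0.4050 + 0.0083 + 0.0083 = 0.4380.
To 2 decimal places, D = 0.44.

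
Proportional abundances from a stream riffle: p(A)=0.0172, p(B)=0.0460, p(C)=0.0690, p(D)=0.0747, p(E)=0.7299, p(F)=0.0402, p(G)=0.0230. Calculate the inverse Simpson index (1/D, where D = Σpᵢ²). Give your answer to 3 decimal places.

D = 0.0172² + 0.046² + 0.069² + 0.0747² + 0.7299² + 0.0402² + 0.023² = 0.000296 + 0.002116 + 0.004761 + 0.005580 + 0.532754 + 0.001616 + 0.000529 = 0.547652 (working shown to 6 dp, full precision carried).
So 1/D = 1.82598, i.e. 1.826 to 3 decimal places.

1.826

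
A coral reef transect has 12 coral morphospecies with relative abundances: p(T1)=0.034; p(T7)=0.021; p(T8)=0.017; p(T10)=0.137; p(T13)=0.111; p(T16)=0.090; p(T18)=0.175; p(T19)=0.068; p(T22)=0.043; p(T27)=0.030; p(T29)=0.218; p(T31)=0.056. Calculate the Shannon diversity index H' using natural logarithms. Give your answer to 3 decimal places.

Each pᵢ ln pᵢ term (working shown to 5 dp, full precision carried): 0.034×(-3.38139)=-0.11497, 0.021×(-3.86323)=-0.08113, 0.017×(-4.07454)=-0.06927, 0.137×(-1.98777)=-0.27233, 0.111×(-2.19823)=-0.24400, 0.09×(-2.40795)=-0.21672, 0.175×(-1.74297)=-0.30502, 0.068×(-2.68825)=-0.18280, 0.043×(-3.14656)=-0.13530, 0.03×(-3.50656)=-0.10520, 0.218×(-1.52326)=-0.33207, 0.056×(-2.88240)=-0.16141.
Sum = -2.22021, so H' = 2.220.

2.220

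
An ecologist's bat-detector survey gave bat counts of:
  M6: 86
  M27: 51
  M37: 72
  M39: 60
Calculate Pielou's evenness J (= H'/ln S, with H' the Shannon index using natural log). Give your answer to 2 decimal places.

Total N = 86+51+72+60 = 269, so the proportions are 0.3197, 0.1896, 0.2677, 0.223 (working shown to 4 dp, full precision carried).
H' = −Σ pᵢ ln pᵢ = −((-0.3646) + (-0.3153) + (-0.3528) + (-0.3347)) = 1.3673.
With S = 4 species, ln S = 1.3863, so J = 1.3673/1.3863 = 0.9863, i.e. 0.99 to 2 decimal places.

0.99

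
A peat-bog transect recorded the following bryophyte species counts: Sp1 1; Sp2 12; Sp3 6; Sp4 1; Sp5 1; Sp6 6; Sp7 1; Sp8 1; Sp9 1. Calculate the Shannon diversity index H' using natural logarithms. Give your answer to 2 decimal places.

1.69

Total N = 1+12+6+1+1+6+1+1+1 = 30, so the proportions are 0.0333, 0.4, 0.2, 0.0333, 0.0333, 0.2, 0.0333, 0.0333, 0.0333 (working shown to 4 dp, full precision carried).
Each pᵢ ln pᵢ term: 0.0333×(-3.4012)=-0.1134, 0.4×(-0.9163)=-0.3665, 0.2×(-1.6094)=-0.3219, 0.0333×(-3.4012)=-0.1134, 0.0333×(-3.4012)=-0.1134, 0.2×(-1.6094)=-0.3219, 0.0333×(-3.4012)=-0.1134, 0.0333×(-3.4012)=-0.1134, 0.0333×(-3.4012)=-0.1134.
Sum = -1.6905, so H' = 1.69.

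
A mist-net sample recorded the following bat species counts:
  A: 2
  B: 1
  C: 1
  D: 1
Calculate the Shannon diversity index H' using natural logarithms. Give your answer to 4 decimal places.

1.3322

Total N = 2+1+1+1 = 5, so the proportions are 0.4, 0.2, 0.2, 0.2 (working shown to 6 dp, full precision carried).
Each pᵢ ln pᵢ term: 0.4×(-0.916291)=-0.366516, 0.2×(-1.609438)=-0.321888, 0.2×(-1.609438)=-0.321888, 0.2×(-1.609438)=-0.321888.
Sum = -1.332179, so H' = 1.3322.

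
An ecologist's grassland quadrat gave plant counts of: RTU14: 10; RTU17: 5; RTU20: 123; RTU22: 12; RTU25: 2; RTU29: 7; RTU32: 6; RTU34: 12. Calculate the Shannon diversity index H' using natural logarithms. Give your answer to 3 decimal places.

Total N = 10+5+123+12+2+7+6+12 = 177, so the proportions are 0.0565, 0.02825, 0.69492, 0.0678, 0.0113, 0.03955, 0.0339, 0.0678 (working shown to 5 dp, full precision carried).
Each pᵢ ln pᵢ term: 0.0565×(-2.87356)=-0.16235, 0.02825×(-3.56671)=-0.10075, 0.69492×(-0.36397)=-0.25293, 0.0678×(-2.69124)=-0.18246, 0.0113×(-4.48300)=-0.05066, 0.03955×(-3.23024)=-0.12775, 0.0339×(-3.38439)=-0.11473, 0.0678×(-2.69124)=-0.18246.
Sum = -1.17407, so H' = 1.174.

1.174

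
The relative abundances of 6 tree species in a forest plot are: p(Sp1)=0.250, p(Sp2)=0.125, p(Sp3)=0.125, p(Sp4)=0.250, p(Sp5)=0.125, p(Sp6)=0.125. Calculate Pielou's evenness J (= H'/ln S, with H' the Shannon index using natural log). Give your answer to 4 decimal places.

0.9671

H' = −Σ pᵢ ln pᵢ = −((-0.346574) + (-0.259930) + (-0.259930) + (-0.346574) + (-0.259930) + (-0.259930)) = 1.732868 (working shown to 6 dp, full precision carried).
With S = 6 species, ln S = 1.791759, so J = 1.732868/1.791759 = 0.967132, i.e. 0.9671 to 4 decimal places.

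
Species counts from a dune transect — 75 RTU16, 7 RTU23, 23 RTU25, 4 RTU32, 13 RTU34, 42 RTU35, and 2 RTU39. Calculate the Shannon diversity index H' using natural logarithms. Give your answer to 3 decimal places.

Total N = 75+7+23+4+13+42+2 = 166, so the proportions are 0.45181, 0.04217, 0.13855, 0.0241, 0.07831, 0.25301, 0.01205 (working shown to 5 dp, full precision carried).
Each pᵢ ln pᵢ term: 0.45181×(-0.79450)=-0.35896, 0.04217×(-3.16608)=-0.13351, 0.13855×(-1.97649)=-0.27385, 0.0241×(-3.72569)=-0.08978, 0.07831×(-2.54704)=-0.19947, 0.25301×(-1.37432)=-0.34772, 0.01205×(-4.41884)=-0.05324.
Sum = -1.45652, so H' = 1.457.

1.457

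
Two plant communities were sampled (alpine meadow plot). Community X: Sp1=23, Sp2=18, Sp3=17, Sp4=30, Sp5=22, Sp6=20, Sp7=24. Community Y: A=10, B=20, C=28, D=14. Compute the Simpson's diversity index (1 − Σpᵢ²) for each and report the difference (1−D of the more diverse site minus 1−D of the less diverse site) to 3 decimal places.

0.138

Community X: N=154, proportions 0.14935, 0.11688, 0.11039, 0.19481, 0.14286, 0.12987, 0.15584, giving 1−D = 0.85234 (working shown to 5 dp, full precision carried).
Community Y: N=72, proportions 0.13889, 0.27778, 0.38889, 0.19444, giving 1−D = 0.71451.
Difference = |0.85234 − 0.71451| = 0.13783, i.e. 0.138 to 3 decimal places.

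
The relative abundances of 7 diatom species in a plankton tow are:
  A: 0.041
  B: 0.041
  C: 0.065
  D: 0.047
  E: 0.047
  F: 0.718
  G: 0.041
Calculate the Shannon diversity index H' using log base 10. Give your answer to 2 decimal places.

0.48

Each pᵢ log₁₀ pᵢ term (working shown to 4 dp, full precision carried): 0.041×(-1.3872)=-0.0569, 0.041×(-1.3872)=-0.0569, 0.065×(-1.1871)=-0.0772, 0.047×(-1.3279)=-0.0624, 0.047×(-1.3279)=-0.0624, 0.718×(-0.1439)=-0.1033, 0.041×(-1.3872)=-0.0569.
Sum = -0.4759, so H' = 0.48.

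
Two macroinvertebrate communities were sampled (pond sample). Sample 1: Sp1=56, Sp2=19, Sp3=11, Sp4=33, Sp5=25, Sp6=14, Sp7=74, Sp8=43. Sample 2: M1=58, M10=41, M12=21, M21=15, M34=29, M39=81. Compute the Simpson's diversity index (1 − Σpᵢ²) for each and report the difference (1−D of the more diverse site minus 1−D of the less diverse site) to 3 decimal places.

Sample 1: N=275, proportions 0.20364, 0.06909, 0.04, 0.12, 0.09091, 0.05091, 0.26909, 0.15636, giving 1−D = 0.83004 (working shown to 5 dp, full precision carried).
Sample 2: N=245, proportions 0.23673, 0.16735, 0.08571, 0.06122, 0.11837, 0.33061, giving 1−D = 0.78154.
Difference = |0.83004 − 0.78154| = 0.04850, i.e. 0.049 to 3 decimal places.

0.049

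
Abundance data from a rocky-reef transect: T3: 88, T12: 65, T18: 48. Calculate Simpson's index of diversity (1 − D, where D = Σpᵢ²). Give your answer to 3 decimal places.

0.647

Total N = 88+65+48 = 201, so the proportions are 0.43781, 0.32338, 0.23881 (working shown to 5 dp, full precision carried).
D = 0.43781² + 0.32338² + 0.23881² = 0.19168 + 0.10458 + 0.05703 = 0.35328.
So 1 − D = 0.64672, i.e. 0.647 to 3 decimal places.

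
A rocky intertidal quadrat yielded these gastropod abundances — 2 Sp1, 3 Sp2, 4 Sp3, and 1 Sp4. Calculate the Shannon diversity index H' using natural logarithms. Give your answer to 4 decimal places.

Total N = 2+3+4+1 = 10, so the proportions are 0.2, 0.3, 0.4, 0.1 (working shown to 6 dp, full precision carried).
Each pᵢ ln pᵢ term: 0.2×(-1.609438)=-0.321888, 0.3×(-1.203973)=-0.361192, 0.4×(-0.916291)=-0.366516, 0.1×(-2.302585)=-0.230259.
Sum = -1.279854, so H' = 1.2799.

1.2799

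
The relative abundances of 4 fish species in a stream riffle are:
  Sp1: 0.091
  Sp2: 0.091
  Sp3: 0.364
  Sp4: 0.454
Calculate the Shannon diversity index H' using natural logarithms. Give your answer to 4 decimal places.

Each pᵢ ln pᵢ term (working shown to 6 dp, full precision carried): 0.091×(-2.396896)=-0.218118, 0.091×(-2.396896)=-0.218118, 0.364×(-1.010601)=-0.367859, 0.454×(-0.789658)=-0.358505.
Sum = -1.162599, so H' = 1.1626.

1.1626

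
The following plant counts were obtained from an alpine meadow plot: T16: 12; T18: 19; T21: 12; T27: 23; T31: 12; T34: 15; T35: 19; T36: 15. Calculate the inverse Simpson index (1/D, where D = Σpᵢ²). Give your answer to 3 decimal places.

7.562

Total N = 12+19+12+23+12+15+19+15 = 127, so the proportions are 0.0944882, 0.1496063, 0.0944882, 0.1811024, 0.0944882, 0.1181102, 0.1496063, 0.1181102 (working shown to 7 dp, full precision carried).
D = 0.0944882² + 0.1496063² + 0.0944882² + 0.1811024² + 0.0944882² + 0.1181102² + 0.1496063² + 0.1181102² = 0.0089280 + 0.0223820 + 0.0089280 + 0.0327981 + 0.0089280 + 0.0139500 + 0.0223820 + 0.0139500 = 0.1322463.
So 1/D = 7.56165, i.e. 7.562 to 3 decimal places.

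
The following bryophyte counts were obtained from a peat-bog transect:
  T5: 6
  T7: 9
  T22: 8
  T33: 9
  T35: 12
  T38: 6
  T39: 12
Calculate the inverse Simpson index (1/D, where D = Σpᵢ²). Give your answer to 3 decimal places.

Total N = 6+9+8+9+12+6+12 = 62, so the proportions are 0.0967742, 0.1451613, 0.1290323, 0.1451613, 0.1935484, 0.0967742, 0.1935484 (working shown to 7 dp, full precision carried).
D = 0.0967742² + 0.1451613² + 0.1290323² + 0.1451613² + 0.1935484² + 0.0967742² + 0.1935484² = 0.0093652 + 0.0210718 + 0.0166493 + 0.0210718 + 0.0374610 + 0.0093652 + 0.0374610 = 0.1524454.
So 1/D = 6.55973, i.e. 6.560 to 3 decimal places.

6.560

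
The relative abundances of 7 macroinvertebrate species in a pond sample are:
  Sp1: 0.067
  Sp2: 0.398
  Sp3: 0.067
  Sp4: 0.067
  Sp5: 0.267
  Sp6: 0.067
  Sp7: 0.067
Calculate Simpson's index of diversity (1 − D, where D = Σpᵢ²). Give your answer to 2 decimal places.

D = 0.067² + 0.398² + 0.067² + 0.067² + 0.267² + 0.067² + 0.067² = 0.0045 + 0.1584 + 0.0045 + 0.0045 + 0.0713 + 0.0045 + 0.0045 = 0.2521 (working shown to 4 dp, full precision carried).
So 1 − D = 0.7479, i.e. 0.75 to 2 decimal places.

0.75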